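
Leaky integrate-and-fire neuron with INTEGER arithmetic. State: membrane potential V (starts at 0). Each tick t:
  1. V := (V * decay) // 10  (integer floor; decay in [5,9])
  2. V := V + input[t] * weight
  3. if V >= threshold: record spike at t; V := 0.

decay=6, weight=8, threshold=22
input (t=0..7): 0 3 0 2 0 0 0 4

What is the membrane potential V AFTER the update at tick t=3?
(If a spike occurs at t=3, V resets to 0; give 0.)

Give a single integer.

Answer: 16

Derivation:
t=0: input=0 -> V=0
t=1: input=3 -> V=0 FIRE
t=2: input=0 -> V=0
t=3: input=2 -> V=16
t=4: input=0 -> V=9
t=5: input=0 -> V=5
t=6: input=0 -> V=3
t=7: input=4 -> V=0 FIRE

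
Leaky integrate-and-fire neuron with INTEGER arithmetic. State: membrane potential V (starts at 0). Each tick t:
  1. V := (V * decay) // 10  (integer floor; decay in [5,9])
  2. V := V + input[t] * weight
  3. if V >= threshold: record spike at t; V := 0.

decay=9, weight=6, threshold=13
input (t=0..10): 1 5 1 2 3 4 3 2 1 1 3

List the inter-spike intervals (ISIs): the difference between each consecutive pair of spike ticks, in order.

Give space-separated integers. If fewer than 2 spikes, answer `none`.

t=0: input=1 -> V=6
t=1: input=5 -> V=0 FIRE
t=2: input=1 -> V=6
t=3: input=2 -> V=0 FIRE
t=4: input=3 -> V=0 FIRE
t=5: input=4 -> V=0 FIRE
t=6: input=3 -> V=0 FIRE
t=7: input=2 -> V=12
t=8: input=1 -> V=0 FIRE
t=9: input=1 -> V=6
t=10: input=3 -> V=0 FIRE

Answer: 2 1 1 1 2 2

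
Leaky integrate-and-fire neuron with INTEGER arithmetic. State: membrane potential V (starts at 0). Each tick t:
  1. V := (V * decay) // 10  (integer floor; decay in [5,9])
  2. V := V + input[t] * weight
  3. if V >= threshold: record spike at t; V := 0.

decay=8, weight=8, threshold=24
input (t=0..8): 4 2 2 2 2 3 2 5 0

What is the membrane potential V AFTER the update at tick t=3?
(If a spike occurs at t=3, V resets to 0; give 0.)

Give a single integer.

Answer: 16

Derivation:
t=0: input=4 -> V=0 FIRE
t=1: input=2 -> V=16
t=2: input=2 -> V=0 FIRE
t=3: input=2 -> V=16
t=4: input=2 -> V=0 FIRE
t=5: input=3 -> V=0 FIRE
t=6: input=2 -> V=16
t=7: input=5 -> V=0 FIRE
t=8: input=0 -> V=0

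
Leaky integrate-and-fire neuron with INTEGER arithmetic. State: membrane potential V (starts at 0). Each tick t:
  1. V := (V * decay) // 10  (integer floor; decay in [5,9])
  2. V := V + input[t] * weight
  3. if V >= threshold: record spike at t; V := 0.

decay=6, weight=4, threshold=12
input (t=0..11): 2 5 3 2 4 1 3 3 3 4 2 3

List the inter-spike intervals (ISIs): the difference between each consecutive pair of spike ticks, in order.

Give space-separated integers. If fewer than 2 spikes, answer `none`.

Answer: 1 2 2 1 1 1 2

Derivation:
t=0: input=2 -> V=8
t=1: input=5 -> V=0 FIRE
t=2: input=3 -> V=0 FIRE
t=3: input=2 -> V=8
t=4: input=4 -> V=0 FIRE
t=5: input=1 -> V=4
t=6: input=3 -> V=0 FIRE
t=7: input=3 -> V=0 FIRE
t=8: input=3 -> V=0 FIRE
t=9: input=4 -> V=0 FIRE
t=10: input=2 -> V=8
t=11: input=3 -> V=0 FIRE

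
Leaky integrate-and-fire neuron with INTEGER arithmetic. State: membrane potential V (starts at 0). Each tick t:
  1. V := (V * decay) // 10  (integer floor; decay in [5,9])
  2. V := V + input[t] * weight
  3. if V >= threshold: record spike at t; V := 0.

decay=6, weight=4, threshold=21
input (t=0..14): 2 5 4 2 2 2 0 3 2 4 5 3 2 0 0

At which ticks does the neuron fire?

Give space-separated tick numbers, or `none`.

Answer: 1 9 11

Derivation:
t=0: input=2 -> V=8
t=1: input=5 -> V=0 FIRE
t=2: input=4 -> V=16
t=3: input=2 -> V=17
t=4: input=2 -> V=18
t=5: input=2 -> V=18
t=6: input=0 -> V=10
t=7: input=3 -> V=18
t=8: input=2 -> V=18
t=9: input=4 -> V=0 FIRE
t=10: input=5 -> V=20
t=11: input=3 -> V=0 FIRE
t=12: input=2 -> V=8
t=13: input=0 -> V=4
t=14: input=0 -> V=2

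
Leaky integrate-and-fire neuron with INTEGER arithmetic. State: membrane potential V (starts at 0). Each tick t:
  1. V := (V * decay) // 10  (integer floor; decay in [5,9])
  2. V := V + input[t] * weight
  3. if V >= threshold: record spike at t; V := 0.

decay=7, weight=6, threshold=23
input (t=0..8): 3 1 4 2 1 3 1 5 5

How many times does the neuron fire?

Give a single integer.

t=0: input=3 -> V=18
t=1: input=1 -> V=18
t=2: input=4 -> V=0 FIRE
t=3: input=2 -> V=12
t=4: input=1 -> V=14
t=5: input=3 -> V=0 FIRE
t=6: input=1 -> V=6
t=7: input=5 -> V=0 FIRE
t=8: input=5 -> V=0 FIRE

Answer: 4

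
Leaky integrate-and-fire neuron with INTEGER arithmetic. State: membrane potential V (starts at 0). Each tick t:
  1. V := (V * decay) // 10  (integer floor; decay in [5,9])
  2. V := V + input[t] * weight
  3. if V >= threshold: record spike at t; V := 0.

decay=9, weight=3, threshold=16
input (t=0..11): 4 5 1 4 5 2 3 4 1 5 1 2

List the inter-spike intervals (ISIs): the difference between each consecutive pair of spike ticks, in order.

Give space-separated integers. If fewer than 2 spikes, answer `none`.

t=0: input=4 -> V=12
t=1: input=5 -> V=0 FIRE
t=2: input=1 -> V=3
t=3: input=4 -> V=14
t=4: input=5 -> V=0 FIRE
t=5: input=2 -> V=6
t=6: input=3 -> V=14
t=7: input=4 -> V=0 FIRE
t=8: input=1 -> V=3
t=9: input=5 -> V=0 FIRE
t=10: input=1 -> V=3
t=11: input=2 -> V=8

Answer: 3 3 2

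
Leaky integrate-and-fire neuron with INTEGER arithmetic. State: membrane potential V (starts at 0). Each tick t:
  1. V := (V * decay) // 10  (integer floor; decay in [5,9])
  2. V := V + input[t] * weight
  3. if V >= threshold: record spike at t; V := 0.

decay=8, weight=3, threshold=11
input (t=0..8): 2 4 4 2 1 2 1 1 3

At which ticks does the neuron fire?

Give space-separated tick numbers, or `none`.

Answer: 1 2 5 8

Derivation:
t=0: input=2 -> V=6
t=1: input=4 -> V=0 FIRE
t=2: input=4 -> V=0 FIRE
t=3: input=2 -> V=6
t=4: input=1 -> V=7
t=5: input=2 -> V=0 FIRE
t=6: input=1 -> V=3
t=7: input=1 -> V=5
t=8: input=3 -> V=0 FIRE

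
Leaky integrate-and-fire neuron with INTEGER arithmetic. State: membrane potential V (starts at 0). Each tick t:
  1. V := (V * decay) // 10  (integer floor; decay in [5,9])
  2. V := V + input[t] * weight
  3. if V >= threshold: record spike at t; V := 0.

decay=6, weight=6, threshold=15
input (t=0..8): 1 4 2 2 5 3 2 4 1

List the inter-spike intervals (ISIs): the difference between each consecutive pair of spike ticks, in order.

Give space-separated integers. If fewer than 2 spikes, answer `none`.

t=0: input=1 -> V=6
t=1: input=4 -> V=0 FIRE
t=2: input=2 -> V=12
t=3: input=2 -> V=0 FIRE
t=4: input=5 -> V=0 FIRE
t=5: input=3 -> V=0 FIRE
t=6: input=2 -> V=12
t=7: input=4 -> V=0 FIRE
t=8: input=1 -> V=6

Answer: 2 1 1 2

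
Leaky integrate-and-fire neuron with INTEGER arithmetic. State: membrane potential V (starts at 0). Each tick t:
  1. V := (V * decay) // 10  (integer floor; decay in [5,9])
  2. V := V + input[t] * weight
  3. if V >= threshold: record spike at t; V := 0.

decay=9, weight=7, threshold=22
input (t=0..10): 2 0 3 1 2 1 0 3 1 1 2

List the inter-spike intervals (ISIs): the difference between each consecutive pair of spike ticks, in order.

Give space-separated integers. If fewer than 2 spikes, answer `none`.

t=0: input=2 -> V=14
t=1: input=0 -> V=12
t=2: input=3 -> V=0 FIRE
t=3: input=1 -> V=7
t=4: input=2 -> V=20
t=5: input=1 -> V=0 FIRE
t=6: input=0 -> V=0
t=7: input=3 -> V=21
t=8: input=1 -> V=0 FIRE
t=9: input=1 -> V=7
t=10: input=2 -> V=20

Answer: 3 3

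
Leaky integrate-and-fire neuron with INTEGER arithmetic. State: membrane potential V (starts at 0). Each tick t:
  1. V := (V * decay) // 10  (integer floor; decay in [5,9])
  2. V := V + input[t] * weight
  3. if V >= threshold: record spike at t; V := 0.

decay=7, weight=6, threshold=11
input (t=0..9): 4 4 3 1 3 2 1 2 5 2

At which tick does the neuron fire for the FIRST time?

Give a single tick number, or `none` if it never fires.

t=0: input=4 -> V=0 FIRE
t=1: input=4 -> V=0 FIRE
t=2: input=3 -> V=0 FIRE
t=3: input=1 -> V=6
t=4: input=3 -> V=0 FIRE
t=5: input=2 -> V=0 FIRE
t=6: input=1 -> V=6
t=7: input=2 -> V=0 FIRE
t=8: input=5 -> V=0 FIRE
t=9: input=2 -> V=0 FIRE

Answer: 0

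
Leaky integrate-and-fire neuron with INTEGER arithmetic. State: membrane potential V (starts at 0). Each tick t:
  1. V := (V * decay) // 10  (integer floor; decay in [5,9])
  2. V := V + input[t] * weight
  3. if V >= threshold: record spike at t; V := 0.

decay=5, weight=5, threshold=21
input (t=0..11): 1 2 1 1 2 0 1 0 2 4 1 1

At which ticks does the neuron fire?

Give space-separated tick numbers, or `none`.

Answer: 9

Derivation:
t=0: input=1 -> V=5
t=1: input=2 -> V=12
t=2: input=1 -> V=11
t=3: input=1 -> V=10
t=4: input=2 -> V=15
t=5: input=0 -> V=7
t=6: input=1 -> V=8
t=7: input=0 -> V=4
t=8: input=2 -> V=12
t=9: input=4 -> V=0 FIRE
t=10: input=1 -> V=5
t=11: input=1 -> V=7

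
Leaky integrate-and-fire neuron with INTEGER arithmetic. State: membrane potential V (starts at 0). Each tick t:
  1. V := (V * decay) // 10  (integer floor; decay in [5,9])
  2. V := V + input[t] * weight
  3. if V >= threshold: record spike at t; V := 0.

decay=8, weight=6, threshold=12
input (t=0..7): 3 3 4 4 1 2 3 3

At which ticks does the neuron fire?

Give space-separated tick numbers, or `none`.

Answer: 0 1 2 3 5 6 7

Derivation:
t=0: input=3 -> V=0 FIRE
t=1: input=3 -> V=0 FIRE
t=2: input=4 -> V=0 FIRE
t=3: input=4 -> V=0 FIRE
t=4: input=1 -> V=6
t=5: input=2 -> V=0 FIRE
t=6: input=3 -> V=0 FIRE
t=7: input=3 -> V=0 FIRE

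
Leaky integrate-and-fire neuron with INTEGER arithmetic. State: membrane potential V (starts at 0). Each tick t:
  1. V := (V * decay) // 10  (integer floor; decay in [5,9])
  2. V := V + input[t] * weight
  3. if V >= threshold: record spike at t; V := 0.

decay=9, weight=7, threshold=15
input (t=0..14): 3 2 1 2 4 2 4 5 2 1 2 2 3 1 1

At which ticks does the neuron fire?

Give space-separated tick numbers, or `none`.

t=0: input=3 -> V=0 FIRE
t=1: input=2 -> V=14
t=2: input=1 -> V=0 FIRE
t=3: input=2 -> V=14
t=4: input=4 -> V=0 FIRE
t=5: input=2 -> V=14
t=6: input=4 -> V=0 FIRE
t=7: input=5 -> V=0 FIRE
t=8: input=2 -> V=14
t=9: input=1 -> V=0 FIRE
t=10: input=2 -> V=14
t=11: input=2 -> V=0 FIRE
t=12: input=3 -> V=0 FIRE
t=13: input=1 -> V=7
t=14: input=1 -> V=13

Answer: 0 2 4 6 7 9 11 12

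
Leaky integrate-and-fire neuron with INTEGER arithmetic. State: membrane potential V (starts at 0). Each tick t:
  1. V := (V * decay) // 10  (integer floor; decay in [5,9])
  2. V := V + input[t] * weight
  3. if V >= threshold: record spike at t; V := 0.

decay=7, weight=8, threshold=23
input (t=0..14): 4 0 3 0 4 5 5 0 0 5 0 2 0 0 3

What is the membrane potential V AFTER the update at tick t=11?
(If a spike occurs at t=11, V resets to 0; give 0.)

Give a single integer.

t=0: input=4 -> V=0 FIRE
t=1: input=0 -> V=0
t=2: input=3 -> V=0 FIRE
t=3: input=0 -> V=0
t=4: input=4 -> V=0 FIRE
t=5: input=5 -> V=0 FIRE
t=6: input=5 -> V=0 FIRE
t=7: input=0 -> V=0
t=8: input=0 -> V=0
t=9: input=5 -> V=0 FIRE
t=10: input=0 -> V=0
t=11: input=2 -> V=16
t=12: input=0 -> V=11
t=13: input=0 -> V=7
t=14: input=3 -> V=0 FIRE

Answer: 16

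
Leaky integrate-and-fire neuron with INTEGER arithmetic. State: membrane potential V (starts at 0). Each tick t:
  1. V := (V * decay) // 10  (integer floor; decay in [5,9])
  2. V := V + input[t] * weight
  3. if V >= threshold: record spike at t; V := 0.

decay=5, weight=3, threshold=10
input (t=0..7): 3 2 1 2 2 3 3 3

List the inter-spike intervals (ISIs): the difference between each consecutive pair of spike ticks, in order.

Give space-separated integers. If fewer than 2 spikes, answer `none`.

Answer: 4 2

Derivation:
t=0: input=3 -> V=9
t=1: input=2 -> V=0 FIRE
t=2: input=1 -> V=3
t=3: input=2 -> V=7
t=4: input=2 -> V=9
t=5: input=3 -> V=0 FIRE
t=6: input=3 -> V=9
t=7: input=3 -> V=0 FIRE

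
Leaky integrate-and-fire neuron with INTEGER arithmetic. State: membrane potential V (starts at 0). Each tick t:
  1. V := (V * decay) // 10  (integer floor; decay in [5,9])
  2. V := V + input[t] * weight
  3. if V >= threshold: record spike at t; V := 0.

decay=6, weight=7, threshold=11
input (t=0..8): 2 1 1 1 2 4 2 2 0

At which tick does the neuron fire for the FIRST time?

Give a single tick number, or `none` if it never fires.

Answer: 0

Derivation:
t=0: input=2 -> V=0 FIRE
t=1: input=1 -> V=7
t=2: input=1 -> V=0 FIRE
t=3: input=1 -> V=7
t=4: input=2 -> V=0 FIRE
t=5: input=4 -> V=0 FIRE
t=6: input=2 -> V=0 FIRE
t=7: input=2 -> V=0 FIRE
t=8: input=0 -> V=0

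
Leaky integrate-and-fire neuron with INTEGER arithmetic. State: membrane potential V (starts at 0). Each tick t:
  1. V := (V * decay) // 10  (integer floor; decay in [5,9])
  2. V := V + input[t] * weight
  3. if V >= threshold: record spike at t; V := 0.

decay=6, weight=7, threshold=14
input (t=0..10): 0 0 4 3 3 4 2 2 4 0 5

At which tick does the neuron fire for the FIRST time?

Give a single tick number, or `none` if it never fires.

Answer: 2

Derivation:
t=0: input=0 -> V=0
t=1: input=0 -> V=0
t=2: input=4 -> V=0 FIRE
t=3: input=3 -> V=0 FIRE
t=4: input=3 -> V=0 FIRE
t=5: input=4 -> V=0 FIRE
t=6: input=2 -> V=0 FIRE
t=7: input=2 -> V=0 FIRE
t=8: input=4 -> V=0 FIRE
t=9: input=0 -> V=0
t=10: input=5 -> V=0 FIRE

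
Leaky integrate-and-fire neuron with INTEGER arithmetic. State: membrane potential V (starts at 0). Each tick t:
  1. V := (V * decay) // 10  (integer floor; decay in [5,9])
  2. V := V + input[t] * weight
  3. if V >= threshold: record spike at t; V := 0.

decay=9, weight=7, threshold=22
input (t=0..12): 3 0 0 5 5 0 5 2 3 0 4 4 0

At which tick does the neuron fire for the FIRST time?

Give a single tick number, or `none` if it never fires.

t=0: input=3 -> V=21
t=1: input=0 -> V=18
t=2: input=0 -> V=16
t=3: input=5 -> V=0 FIRE
t=4: input=5 -> V=0 FIRE
t=5: input=0 -> V=0
t=6: input=5 -> V=0 FIRE
t=7: input=2 -> V=14
t=8: input=3 -> V=0 FIRE
t=9: input=0 -> V=0
t=10: input=4 -> V=0 FIRE
t=11: input=4 -> V=0 FIRE
t=12: input=0 -> V=0

Answer: 3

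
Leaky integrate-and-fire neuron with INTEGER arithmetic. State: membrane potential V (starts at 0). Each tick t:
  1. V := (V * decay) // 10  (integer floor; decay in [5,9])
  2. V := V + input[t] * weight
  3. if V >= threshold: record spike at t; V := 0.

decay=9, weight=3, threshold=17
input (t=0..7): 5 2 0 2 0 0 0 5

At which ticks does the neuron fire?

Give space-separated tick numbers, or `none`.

Answer: 1 7

Derivation:
t=0: input=5 -> V=15
t=1: input=2 -> V=0 FIRE
t=2: input=0 -> V=0
t=3: input=2 -> V=6
t=4: input=0 -> V=5
t=5: input=0 -> V=4
t=6: input=0 -> V=3
t=7: input=5 -> V=0 FIRE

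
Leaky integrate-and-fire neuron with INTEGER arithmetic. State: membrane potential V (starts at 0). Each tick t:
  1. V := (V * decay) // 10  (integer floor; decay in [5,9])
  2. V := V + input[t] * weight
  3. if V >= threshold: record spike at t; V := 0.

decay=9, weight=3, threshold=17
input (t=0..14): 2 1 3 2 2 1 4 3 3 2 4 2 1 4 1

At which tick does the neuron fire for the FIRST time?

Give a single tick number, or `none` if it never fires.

t=0: input=2 -> V=6
t=1: input=1 -> V=8
t=2: input=3 -> V=16
t=3: input=2 -> V=0 FIRE
t=4: input=2 -> V=6
t=5: input=1 -> V=8
t=6: input=4 -> V=0 FIRE
t=7: input=3 -> V=9
t=8: input=3 -> V=0 FIRE
t=9: input=2 -> V=6
t=10: input=4 -> V=0 FIRE
t=11: input=2 -> V=6
t=12: input=1 -> V=8
t=13: input=4 -> V=0 FIRE
t=14: input=1 -> V=3

Answer: 3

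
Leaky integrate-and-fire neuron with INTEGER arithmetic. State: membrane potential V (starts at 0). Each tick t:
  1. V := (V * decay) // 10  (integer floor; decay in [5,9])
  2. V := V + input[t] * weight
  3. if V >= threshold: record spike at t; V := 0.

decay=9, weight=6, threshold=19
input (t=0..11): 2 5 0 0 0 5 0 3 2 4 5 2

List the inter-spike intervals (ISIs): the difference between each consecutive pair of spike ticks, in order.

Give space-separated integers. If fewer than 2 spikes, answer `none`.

Answer: 4 3 1 1

Derivation:
t=0: input=2 -> V=12
t=1: input=5 -> V=0 FIRE
t=2: input=0 -> V=0
t=3: input=0 -> V=0
t=4: input=0 -> V=0
t=5: input=5 -> V=0 FIRE
t=6: input=0 -> V=0
t=7: input=3 -> V=18
t=8: input=2 -> V=0 FIRE
t=9: input=4 -> V=0 FIRE
t=10: input=5 -> V=0 FIRE
t=11: input=2 -> V=12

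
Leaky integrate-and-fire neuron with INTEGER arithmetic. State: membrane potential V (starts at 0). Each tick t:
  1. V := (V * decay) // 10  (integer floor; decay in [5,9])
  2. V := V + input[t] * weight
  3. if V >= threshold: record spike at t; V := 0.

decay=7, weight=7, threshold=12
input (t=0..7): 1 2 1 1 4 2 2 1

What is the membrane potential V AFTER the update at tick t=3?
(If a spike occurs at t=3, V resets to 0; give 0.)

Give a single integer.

Answer: 11

Derivation:
t=0: input=1 -> V=7
t=1: input=2 -> V=0 FIRE
t=2: input=1 -> V=7
t=3: input=1 -> V=11
t=4: input=4 -> V=0 FIRE
t=5: input=2 -> V=0 FIRE
t=6: input=2 -> V=0 FIRE
t=7: input=1 -> V=7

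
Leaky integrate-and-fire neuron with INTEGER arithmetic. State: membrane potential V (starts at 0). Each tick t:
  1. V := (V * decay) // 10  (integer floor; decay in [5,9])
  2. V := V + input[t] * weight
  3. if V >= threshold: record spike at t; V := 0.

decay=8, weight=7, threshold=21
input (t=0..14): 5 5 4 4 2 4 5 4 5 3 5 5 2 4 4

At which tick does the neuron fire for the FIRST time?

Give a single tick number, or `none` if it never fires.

t=0: input=5 -> V=0 FIRE
t=1: input=5 -> V=0 FIRE
t=2: input=4 -> V=0 FIRE
t=3: input=4 -> V=0 FIRE
t=4: input=2 -> V=14
t=5: input=4 -> V=0 FIRE
t=6: input=5 -> V=0 FIRE
t=7: input=4 -> V=0 FIRE
t=8: input=5 -> V=0 FIRE
t=9: input=3 -> V=0 FIRE
t=10: input=5 -> V=0 FIRE
t=11: input=5 -> V=0 FIRE
t=12: input=2 -> V=14
t=13: input=4 -> V=0 FIRE
t=14: input=4 -> V=0 FIRE

Answer: 0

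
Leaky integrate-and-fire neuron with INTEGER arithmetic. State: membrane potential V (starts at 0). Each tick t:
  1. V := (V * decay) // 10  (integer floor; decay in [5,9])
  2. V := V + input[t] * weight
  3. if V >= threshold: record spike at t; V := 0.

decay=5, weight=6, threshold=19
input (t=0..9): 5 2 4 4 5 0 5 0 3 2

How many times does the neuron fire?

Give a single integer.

Answer: 6

Derivation:
t=0: input=5 -> V=0 FIRE
t=1: input=2 -> V=12
t=2: input=4 -> V=0 FIRE
t=3: input=4 -> V=0 FIRE
t=4: input=5 -> V=0 FIRE
t=5: input=0 -> V=0
t=6: input=5 -> V=0 FIRE
t=7: input=0 -> V=0
t=8: input=3 -> V=18
t=9: input=2 -> V=0 FIRE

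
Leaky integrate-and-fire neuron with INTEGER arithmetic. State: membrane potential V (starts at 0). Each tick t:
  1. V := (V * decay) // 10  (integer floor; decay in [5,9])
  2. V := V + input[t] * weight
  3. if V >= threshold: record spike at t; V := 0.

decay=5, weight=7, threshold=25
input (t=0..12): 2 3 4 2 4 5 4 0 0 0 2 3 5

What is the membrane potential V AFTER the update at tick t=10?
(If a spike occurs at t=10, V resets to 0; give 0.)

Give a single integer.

t=0: input=2 -> V=14
t=1: input=3 -> V=0 FIRE
t=2: input=4 -> V=0 FIRE
t=3: input=2 -> V=14
t=4: input=4 -> V=0 FIRE
t=5: input=5 -> V=0 FIRE
t=6: input=4 -> V=0 FIRE
t=7: input=0 -> V=0
t=8: input=0 -> V=0
t=9: input=0 -> V=0
t=10: input=2 -> V=14
t=11: input=3 -> V=0 FIRE
t=12: input=5 -> V=0 FIRE

Answer: 14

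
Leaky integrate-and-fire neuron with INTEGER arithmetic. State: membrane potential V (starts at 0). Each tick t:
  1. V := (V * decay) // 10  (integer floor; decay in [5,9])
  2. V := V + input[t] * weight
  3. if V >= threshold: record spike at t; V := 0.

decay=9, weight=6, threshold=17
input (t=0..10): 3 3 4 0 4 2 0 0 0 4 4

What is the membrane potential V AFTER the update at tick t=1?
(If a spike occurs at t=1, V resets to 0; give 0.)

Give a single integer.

Answer: 0

Derivation:
t=0: input=3 -> V=0 FIRE
t=1: input=3 -> V=0 FIRE
t=2: input=4 -> V=0 FIRE
t=3: input=0 -> V=0
t=4: input=4 -> V=0 FIRE
t=5: input=2 -> V=12
t=6: input=0 -> V=10
t=7: input=0 -> V=9
t=8: input=0 -> V=8
t=9: input=4 -> V=0 FIRE
t=10: input=4 -> V=0 FIRE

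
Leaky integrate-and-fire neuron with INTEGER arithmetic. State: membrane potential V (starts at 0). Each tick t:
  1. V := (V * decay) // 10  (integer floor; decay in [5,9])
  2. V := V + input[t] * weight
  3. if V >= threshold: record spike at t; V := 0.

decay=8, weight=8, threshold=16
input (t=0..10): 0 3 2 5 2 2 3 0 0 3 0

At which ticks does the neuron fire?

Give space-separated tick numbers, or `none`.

Answer: 1 2 3 4 5 6 9

Derivation:
t=0: input=0 -> V=0
t=1: input=3 -> V=0 FIRE
t=2: input=2 -> V=0 FIRE
t=3: input=5 -> V=0 FIRE
t=4: input=2 -> V=0 FIRE
t=5: input=2 -> V=0 FIRE
t=6: input=3 -> V=0 FIRE
t=7: input=0 -> V=0
t=8: input=0 -> V=0
t=9: input=3 -> V=0 FIRE
t=10: input=0 -> V=0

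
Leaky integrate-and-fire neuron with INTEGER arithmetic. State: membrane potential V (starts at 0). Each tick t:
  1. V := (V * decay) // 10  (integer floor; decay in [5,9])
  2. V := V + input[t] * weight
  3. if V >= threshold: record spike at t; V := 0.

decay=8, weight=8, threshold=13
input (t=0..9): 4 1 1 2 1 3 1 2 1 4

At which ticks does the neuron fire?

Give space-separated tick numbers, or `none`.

Answer: 0 2 3 5 7 9

Derivation:
t=0: input=4 -> V=0 FIRE
t=1: input=1 -> V=8
t=2: input=1 -> V=0 FIRE
t=3: input=2 -> V=0 FIRE
t=4: input=1 -> V=8
t=5: input=3 -> V=0 FIRE
t=6: input=1 -> V=8
t=7: input=2 -> V=0 FIRE
t=8: input=1 -> V=8
t=9: input=4 -> V=0 FIRE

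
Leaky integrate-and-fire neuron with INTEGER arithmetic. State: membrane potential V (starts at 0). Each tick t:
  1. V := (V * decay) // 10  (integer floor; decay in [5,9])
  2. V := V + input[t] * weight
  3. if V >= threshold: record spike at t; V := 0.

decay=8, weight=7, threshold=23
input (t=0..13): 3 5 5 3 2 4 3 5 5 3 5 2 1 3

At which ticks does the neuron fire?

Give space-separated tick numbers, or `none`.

Answer: 1 2 4 5 7 8 10 13

Derivation:
t=0: input=3 -> V=21
t=1: input=5 -> V=0 FIRE
t=2: input=5 -> V=0 FIRE
t=3: input=3 -> V=21
t=4: input=2 -> V=0 FIRE
t=5: input=4 -> V=0 FIRE
t=6: input=3 -> V=21
t=7: input=5 -> V=0 FIRE
t=8: input=5 -> V=0 FIRE
t=9: input=3 -> V=21
t=10: input=5 -> V=0 FIRE
t=11: input=2 -> V=14
t=12: input=1 -> V=18
t=13: input=3 -> V=0 FIRE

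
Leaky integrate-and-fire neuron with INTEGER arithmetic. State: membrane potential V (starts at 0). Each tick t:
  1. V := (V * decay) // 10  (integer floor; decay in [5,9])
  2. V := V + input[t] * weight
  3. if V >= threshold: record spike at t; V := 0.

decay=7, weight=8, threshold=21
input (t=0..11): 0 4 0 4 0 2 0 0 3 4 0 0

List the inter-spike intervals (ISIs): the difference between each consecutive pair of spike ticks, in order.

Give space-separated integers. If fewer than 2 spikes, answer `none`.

t=0: input=0 -> V=0
t=1: input=4 -> V=0 FIRE
t=2: input=0 -> V=0
t=3: input=4 -> V=0 FIRE
t=4: input=0 -> V=0
t=5: input=2 -> V=16
t=6: input=0 -> V=11
t=7: input=0 -> V=7
t=8: input=3 -> V=0 FIRE
t=9: input=4 -> V=0 FIRE
t=10: input=0 -> V=0
t=11: input=0 -> V=0

Answer: 2 5 1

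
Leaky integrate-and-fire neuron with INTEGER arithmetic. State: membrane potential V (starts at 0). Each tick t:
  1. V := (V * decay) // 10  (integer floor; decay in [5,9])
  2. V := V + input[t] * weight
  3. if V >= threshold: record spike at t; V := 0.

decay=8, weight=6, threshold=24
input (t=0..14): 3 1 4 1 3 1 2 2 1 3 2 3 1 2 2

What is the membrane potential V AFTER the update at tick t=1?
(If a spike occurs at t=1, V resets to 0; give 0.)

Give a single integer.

Answer: 20

Derivation:
t=0: input=3 -> V=18
t=1: input=1 -> V=20
t=2: input=4 -> V=0 FIRE
t=3: input=1 -> V=6
t=4: input=3 -> V=22
t=5: input=1 -> V=23
t=6: input=2 -> V=0 FIRE
t=7: input=2 -> V=12
t=8: input=1 -> V=15
t=9: input=3 -> V=0 FIRE
t=10: input=2 -> V=12
t=11: input=3 -> V=0 FIRE
t=12: input=1 -> V=6
t=13: input=2 -> V=16
t=14: input=2 -> V=0 FIRE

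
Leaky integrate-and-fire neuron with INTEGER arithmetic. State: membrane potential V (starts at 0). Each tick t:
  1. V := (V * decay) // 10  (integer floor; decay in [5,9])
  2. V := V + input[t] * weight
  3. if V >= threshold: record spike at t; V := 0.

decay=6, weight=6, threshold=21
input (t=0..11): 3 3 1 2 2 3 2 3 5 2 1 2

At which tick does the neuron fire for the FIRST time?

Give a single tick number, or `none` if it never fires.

Answer: 1

Derivation:
t=0: input=3 -> V=18
t=1: input=3 -> V=0 FIRE
t=2: input=1 -> V=6
t=3: input=2 -> V=15
t=4: input=2 -> V=0 FIRE
t=5: input=3 -> V=18
t=6: input=2 -> V=0 FIRE
t=7: input=3 -> V=18
t=8: input=5 -> V=0 FIRE
t=9: input=2 -> V=12
t=10: input=1 -> V=13
t=11: input=2 -> V=19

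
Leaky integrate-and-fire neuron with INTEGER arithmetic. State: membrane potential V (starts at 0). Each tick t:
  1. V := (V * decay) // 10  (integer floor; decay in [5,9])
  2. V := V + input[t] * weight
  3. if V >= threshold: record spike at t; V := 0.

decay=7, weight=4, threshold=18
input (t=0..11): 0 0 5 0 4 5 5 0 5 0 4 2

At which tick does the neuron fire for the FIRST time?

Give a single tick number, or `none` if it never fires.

t=0: input=0 -> V=0
t=1: input=0 -> V=0
t=2: input=5 -> V=0 FIRE
t=3: input=0 -> V=0
t=4: input=4 -> V=16
t=5: input=5 -> V=0 FIRE
t=6: input=5 -> V=0 FIRE
t=7: input=0 -> V=0
t=8: input=5 -> V=0 FIRE
t=9: input=0 -> V=0
t=10: input=4 -> V=16
t=11: input=2 -> V=0 FIRE

Answer: 2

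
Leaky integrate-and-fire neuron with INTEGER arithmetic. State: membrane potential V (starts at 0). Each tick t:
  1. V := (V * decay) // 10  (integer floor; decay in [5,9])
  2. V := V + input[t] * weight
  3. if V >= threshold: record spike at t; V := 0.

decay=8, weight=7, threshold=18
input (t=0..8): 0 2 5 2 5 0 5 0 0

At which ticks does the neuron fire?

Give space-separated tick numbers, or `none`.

Answer: 2 4 6

Derivation:
t=0: input=0 -> V=0
t=1: input=2 -> V=14
t=2: input=5 -> V=0 FIRE
t=3: input=2 -> V=14
t=4: input=5 -> V=0 FIRE
t=5: input=0 -> V=0
t=6: input=5 -> V=0 FIRE
t=7: input=0 -> V=0
t=8: input=0 -> V=0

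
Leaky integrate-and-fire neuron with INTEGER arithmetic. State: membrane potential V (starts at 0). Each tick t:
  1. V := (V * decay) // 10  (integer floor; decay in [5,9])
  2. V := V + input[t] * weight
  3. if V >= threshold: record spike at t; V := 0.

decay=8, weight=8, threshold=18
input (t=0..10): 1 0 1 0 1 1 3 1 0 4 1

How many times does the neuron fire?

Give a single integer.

t=0: input=1 -> V=8
t=1: input=0 -> V=6
t=2: input=1 -> V=12
t=3: input=0 -> V=9
t=4: input=1 -> V=15
t=5: input=1 -> V=0 FIRE
t=6: input=3 -> V=0 FIRE
t=7: input=1 -> V=8
t=8: input=0 -> V=6
t=9: input=4 -> V=0 FIRE
t=10: input=1 -> V=8

Answer: 3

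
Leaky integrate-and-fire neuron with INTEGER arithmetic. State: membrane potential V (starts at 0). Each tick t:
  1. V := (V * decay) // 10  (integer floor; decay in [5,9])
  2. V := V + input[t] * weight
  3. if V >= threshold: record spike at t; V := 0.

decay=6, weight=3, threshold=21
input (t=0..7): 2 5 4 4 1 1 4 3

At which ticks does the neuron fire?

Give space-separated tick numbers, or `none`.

t=0: input=2 -> V=6
t=1: input=5 -> V=18
t=2: input=4 -> V=0 FIRE
t=3: input=4 -> V=12
t=4: input=1 -> V=10
t=5: input=1 -> V=9
t=6: input=4 -> V=17
t=7: input=3 -> V=19

Answer: 2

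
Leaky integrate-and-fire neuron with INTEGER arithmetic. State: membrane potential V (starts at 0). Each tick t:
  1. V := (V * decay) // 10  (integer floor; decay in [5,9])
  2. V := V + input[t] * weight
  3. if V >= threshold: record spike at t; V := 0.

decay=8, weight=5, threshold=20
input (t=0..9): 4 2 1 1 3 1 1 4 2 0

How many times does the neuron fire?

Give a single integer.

Answer: 3

Derivation:
t=0: input=4 -> V=0 FIRE
t=1: input=2 -> V=10
t=2: input=1 -> V=13
t=3: input=1 -> V=15
t=4: input=3 -> V=0 FIRE
t=5: input=1 -> V=5
t=6: input=1 -> V=9
t=7: input=4 -> V=0 FIRE
t=8: input=2 -> V=10
t=9: input=0 -> V=8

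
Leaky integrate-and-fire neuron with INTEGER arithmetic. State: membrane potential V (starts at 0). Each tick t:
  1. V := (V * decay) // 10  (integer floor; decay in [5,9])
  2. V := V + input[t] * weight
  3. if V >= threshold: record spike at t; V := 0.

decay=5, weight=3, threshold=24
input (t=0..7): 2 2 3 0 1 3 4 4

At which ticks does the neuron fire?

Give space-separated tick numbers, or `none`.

Answer: none

Derivation:
t=0: input=2 -> V=6
t=1: input=2 -> V=9
t=2: input=3 -> V=13
t=3: input=0 -> V=6
t=4: input=1 -> V=6
t=5: input=3 -> V=12
t=6: input=4 -> V=18
t=7: input=4 -> V=21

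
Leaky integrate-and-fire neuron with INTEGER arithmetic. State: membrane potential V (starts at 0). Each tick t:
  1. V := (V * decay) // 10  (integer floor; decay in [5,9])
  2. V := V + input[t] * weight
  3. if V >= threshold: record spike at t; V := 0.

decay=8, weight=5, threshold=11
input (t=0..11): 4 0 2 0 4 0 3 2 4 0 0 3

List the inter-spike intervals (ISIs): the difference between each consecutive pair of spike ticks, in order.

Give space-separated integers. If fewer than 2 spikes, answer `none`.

t=0: input=4 -> V=0 FIRE
t=1: input=0 -> V=0
t=2: input=2 -> V=10
t=3: input=0 -> V=8
t=4: input=4 -> V=0 FIRE
t=5: input=0 -> V=0
t=6: input=3 -> V=0 FIRE
t=7: input=2 -> V=10
t=8: input=4 -> V=0 FIRE
t=9: input=0 -> V=0
t=10: input=0 -> V=0
t=11: input=3 -> V=0 FIRE

Answer: 4 2 2 3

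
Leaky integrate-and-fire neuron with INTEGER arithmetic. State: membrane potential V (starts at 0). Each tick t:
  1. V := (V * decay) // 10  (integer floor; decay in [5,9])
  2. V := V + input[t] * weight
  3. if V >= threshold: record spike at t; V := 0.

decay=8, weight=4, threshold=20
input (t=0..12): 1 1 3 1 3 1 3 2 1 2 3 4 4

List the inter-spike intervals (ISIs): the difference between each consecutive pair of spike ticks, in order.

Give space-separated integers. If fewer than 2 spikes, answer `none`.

Answer: 3 3 2

Derivation:
t=0: input=1 -> V=4
t=1: input=1 -> V=7
t=2: input=3 -> V=17
t=3: input=1 -> V=17
t=4: input=3 -> V=0 FIRE
t=5: input=1 -> V=4
t=6: input=3 -> V=15
t=7: input=2 -> V=0 FIRE
t=8: input=1 -> V=4
t=9: input=2 -> V=11
t=10: input=3 -> V=0 FIRE
t=11: input=4 -> V=16
t=12: input=4 -> V=0 FIRE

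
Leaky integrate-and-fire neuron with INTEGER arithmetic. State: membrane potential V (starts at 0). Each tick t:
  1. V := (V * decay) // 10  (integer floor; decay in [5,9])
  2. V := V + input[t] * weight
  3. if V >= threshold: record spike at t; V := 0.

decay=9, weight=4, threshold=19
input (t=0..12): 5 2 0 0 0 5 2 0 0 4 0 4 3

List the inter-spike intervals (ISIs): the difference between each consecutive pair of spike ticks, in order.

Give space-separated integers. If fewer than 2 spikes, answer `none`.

Answer: 5 4 3

Derivation:
t=0: input=5 -> V=0 FIRE
t=1: input=2 -> V=8
t=2: input=0 -> V=7
t=3: input=0 -> V=6
t=4: input=0 -> V=5
t=5: input=5 -> V=0 FIRE
t=6: input=2 -> V=8
t=7: input=0 -> V=7
t=8: input=0 -> V=6
t=9: input=4 -> V=0 FIRE
t=10: input=0 -> V=0
t=11: input=4 -> V=16
t=12: input=3 -> V=0 FIRE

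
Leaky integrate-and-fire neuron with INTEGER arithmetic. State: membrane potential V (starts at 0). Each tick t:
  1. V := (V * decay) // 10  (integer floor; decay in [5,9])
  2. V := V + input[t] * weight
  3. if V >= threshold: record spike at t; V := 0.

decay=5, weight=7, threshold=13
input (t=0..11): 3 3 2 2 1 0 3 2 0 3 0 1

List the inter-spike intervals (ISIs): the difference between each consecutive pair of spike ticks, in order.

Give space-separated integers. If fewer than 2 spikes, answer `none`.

Answer: 1 1 1 3 1 2

Derivation:
t=0: input=3 -> V=0 FIRE
t=1: input=3 -> V=0 FIRE
t=2: input=2 -> V=0 FIRE
t=3: input=2 -> V=0 FIRE
t=4: input=1 -> V=7
t=5: input=0 -> V=3
t=6: input=3 -> V=0 FIRE
t=7: input=2 -> V=0 FIRE
t=8: input=0 -> V=0
t=9: input=3 -> V=0 FIRE
t=10: input=0 -> V=0
t=11: input=1 -> V=7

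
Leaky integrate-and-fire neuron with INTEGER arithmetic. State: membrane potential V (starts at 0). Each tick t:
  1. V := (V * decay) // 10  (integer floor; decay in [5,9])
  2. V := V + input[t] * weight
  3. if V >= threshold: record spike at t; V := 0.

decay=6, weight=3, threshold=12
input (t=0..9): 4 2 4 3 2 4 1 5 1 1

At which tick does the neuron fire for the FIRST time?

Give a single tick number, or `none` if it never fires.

Answer: 0

Derivation:
t=0: input=4 -> V=0 FIRE
t=1: input=2 -> V=6
t=2: input=4 -> V=0 FIRE
t=3: input=3 -> V=9
t=4: input=2 -> V=11
t=5: input=4 -> V=0 FIRE
t=6: input=1 -> V=3
t=7: input=5 -> V=0 FIRE
t=8: input=1 -> V=3
t=9: input=1 -> V=4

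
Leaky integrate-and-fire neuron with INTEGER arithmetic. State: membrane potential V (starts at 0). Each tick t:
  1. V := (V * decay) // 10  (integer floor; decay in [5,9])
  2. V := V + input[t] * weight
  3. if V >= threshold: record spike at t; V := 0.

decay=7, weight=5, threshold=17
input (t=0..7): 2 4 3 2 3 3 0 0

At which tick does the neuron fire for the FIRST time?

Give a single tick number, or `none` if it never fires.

t=0: input=2 -> V=10
t=1: input=4 -> V=0 FIRE
t=2: input=3 -> V=15
t=3: input=2 -> V=0 FIRE
t=4: input=3 -> V=15
t=5: input=3 -> V=0 FIRE
t=6: input=0 -> V=0
t=7: input=0 -> V=0

Answer: 1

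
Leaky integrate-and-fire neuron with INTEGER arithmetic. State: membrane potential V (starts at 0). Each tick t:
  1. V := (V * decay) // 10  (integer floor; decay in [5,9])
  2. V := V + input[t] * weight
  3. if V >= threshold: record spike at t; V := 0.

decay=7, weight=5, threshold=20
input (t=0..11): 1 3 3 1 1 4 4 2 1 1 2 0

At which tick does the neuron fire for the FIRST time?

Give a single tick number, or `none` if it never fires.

t=0: input=1 -> V=5
t=1: input=3 -> V=18
t=2: input=3 -> V=0 FIRE
t=3: input=1 -> V=5
t=4: input=1 -> V=8
t=5: input=4 -> V=0 FIRE
t=6: input=4 -> V=0 FIRE
t=7: input=2 -> V=10
t=8: input=1 -> V=12
t=9: input=1 -> V=13
t=10: input=2 -> V=19
t=11: input=0 -> V=13

Answer: 2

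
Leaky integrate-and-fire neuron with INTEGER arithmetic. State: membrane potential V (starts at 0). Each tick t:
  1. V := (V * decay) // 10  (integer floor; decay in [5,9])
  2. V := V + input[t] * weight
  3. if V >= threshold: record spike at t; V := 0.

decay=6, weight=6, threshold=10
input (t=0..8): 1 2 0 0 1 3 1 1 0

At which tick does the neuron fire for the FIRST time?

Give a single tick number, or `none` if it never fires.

t=0: input=1 -> V=6
t=1: input=2 -> V=0 FIRE
t=2: input=0 -> V=0
t=3: input=0 -> V=0
t=4: input=1 -> V=6
t=5: input=3 -> V=0 FIRE
t=6: input=1 -> V=6
t=7: input=1 -> V=9
t=8: input=0 -> V=5

Answer: 1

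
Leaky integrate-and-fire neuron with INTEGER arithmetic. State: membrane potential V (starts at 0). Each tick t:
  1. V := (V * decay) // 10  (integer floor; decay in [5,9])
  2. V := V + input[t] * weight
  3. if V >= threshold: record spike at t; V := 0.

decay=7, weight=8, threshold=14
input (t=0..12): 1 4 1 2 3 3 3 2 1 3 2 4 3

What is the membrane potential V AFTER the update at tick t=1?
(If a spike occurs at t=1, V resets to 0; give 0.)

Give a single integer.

t=0: input=1 -> V=8
t=1: input=4 -> V=0 FIRE
t=2: input=1 -> V=8
t=3: input=2 -> V=0 FIRE
t=4: input=3 -> V=0 FIRE
t=5: input=3 -> V=0 FIRE
t=6: input=3 -> V=0 FIRE
t=7: input=2 -> V=0 FIRE
t=8: input=1 -> V=8
t=9: input=3 -> V=0 FIRE
t=10: input=2 -> V=0 FIRE
t=11: input=4 -> V=0 FIRE
t=12: input=3 -> V=0 FIRE

Answer: 0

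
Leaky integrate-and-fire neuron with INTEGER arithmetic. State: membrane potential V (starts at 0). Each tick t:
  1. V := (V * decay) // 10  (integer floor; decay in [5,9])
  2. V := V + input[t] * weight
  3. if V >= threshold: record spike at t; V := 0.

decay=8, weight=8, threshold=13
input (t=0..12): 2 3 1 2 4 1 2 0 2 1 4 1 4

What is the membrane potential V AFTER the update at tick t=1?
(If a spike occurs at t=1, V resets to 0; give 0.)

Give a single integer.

Answer: 0

Derivation:
t=0: input=2 -> V=0 FIRE
t=1: input=3 -> V=0 FIRE
t=2: input=1 -> V=8
t=3: input=2 -> V=0 FIRE
t=4: input=4 -> V=0 FIRE
t=5: input=1 -> V=8
t=6: input=2 -> V=0 FIRE
t=7: input=0 -> V=0
t=8: input=2 -> V=0 FIRE
t=9: input=1 -> V=8
t=10: input=4 -> V=0 FIRE
t=11: input=1 -> V=8
t=12: input=4 -> V=0 FIRE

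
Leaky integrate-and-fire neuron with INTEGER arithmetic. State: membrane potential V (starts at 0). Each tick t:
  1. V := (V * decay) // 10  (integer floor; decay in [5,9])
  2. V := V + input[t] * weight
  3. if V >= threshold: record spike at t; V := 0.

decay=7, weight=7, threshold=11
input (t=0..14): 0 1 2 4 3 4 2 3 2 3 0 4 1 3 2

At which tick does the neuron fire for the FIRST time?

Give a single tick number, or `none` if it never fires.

Answer: 2

Derivation:
t=0: input=0 -> V=0
t=1: input=1 -> V=7
t=2: input=2 -> V=0 FIRE
t=3: input=4 -> V=0 FIRE
t=4: input=3 -> V=0 FIRE
t=5: input=4 -> V=0 FIRE
t=6: input=2 -> V=0 FIRE
t=7: input=3 -> V=0 FIRE
t=8: input=2 -> V=0 FIRE
t=9: input=3 -> V=0 FIRE
t=10: input=0 -> V=0
t=11: input=4 -> V=0 FIRE
t=12: input=1 -> V=7
t=13: input=3 -> V=0 FIRE
t=14: input=2 -> V=0 FIRE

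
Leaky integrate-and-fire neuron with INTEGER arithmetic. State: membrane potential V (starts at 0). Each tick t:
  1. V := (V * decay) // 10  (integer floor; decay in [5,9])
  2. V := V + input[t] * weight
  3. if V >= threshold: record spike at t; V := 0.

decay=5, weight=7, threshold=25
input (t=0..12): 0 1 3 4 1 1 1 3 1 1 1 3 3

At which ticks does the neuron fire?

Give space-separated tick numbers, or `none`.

t=0: input=0 -> V=0
t=1: input=1 -> V=7
t=2: input=3 -> V=24
t=3: input=4 -> V=0 FIRE
t=4: input=1 -> V=7
t=5: input=1 -> V=10
t=6: input=1 -> V=12
t=7: input=3 -> V=0 FIRE
t=8: input=1 -> V=7
t=9: input=1 -> V=10
t=10: input=1 -> V=12
t=11: input=3 -> V=0 FIRE
t=12: input=3 -> V=21

Answer: 3 7 11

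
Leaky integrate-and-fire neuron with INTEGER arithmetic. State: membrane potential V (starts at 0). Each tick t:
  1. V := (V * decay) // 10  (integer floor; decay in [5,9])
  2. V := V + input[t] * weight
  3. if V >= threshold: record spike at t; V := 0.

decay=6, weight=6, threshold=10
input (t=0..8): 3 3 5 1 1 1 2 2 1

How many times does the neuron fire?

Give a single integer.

Answer: 6

Derivation:
t=0: input=3 -> V=0 FIRE
t=1: input=3 -> V=0 FIRE
t=2: input=5 -> V=0 FIRE
t=3: input=1 -> V=6
t=4: input=1 -> V=9
t=5: input=1 -> V=0 FIRE
t=6: input=2 -> V=0 FIRE
t=7: input=2 -> V=0 FIRE
t=8: input=1 -> V=6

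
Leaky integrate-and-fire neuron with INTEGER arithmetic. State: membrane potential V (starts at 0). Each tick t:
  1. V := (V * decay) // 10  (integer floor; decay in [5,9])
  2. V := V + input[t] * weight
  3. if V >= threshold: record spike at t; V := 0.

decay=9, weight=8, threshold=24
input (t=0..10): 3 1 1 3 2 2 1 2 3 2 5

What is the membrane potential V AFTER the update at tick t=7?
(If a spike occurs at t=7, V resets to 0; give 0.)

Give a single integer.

Answer: 23

Derivation:
t=0: input=3 -> V=0 FIRE
t=1: input=1 -> V=8
t=2: input=1 -> V=15
t=3: input=3 -> V=0 FIRE
t=4: input=2 -> V=16
t=5: input=2 -> V=0 FIRE
t=6: input=1 -> V=8
t=7: input=2 -> V=23
t=8: input=3 -> V=0 FIRE
t=9: input=2 -> V=16
t=10: input=5 -> V=0 FIRE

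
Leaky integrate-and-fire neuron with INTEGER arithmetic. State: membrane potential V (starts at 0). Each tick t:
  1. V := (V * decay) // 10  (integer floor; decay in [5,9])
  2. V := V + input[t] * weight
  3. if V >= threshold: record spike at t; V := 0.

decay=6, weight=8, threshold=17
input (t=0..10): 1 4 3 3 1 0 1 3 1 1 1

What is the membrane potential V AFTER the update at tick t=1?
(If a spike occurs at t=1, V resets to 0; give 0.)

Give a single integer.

Answer: 0

Derivation:
t=0: input=1 -> V=8
t=1: input=4 -> V=0 FIRE
t=2: input=3 -> V=0 FIRE
t=3: input=3 -> V=0 FIRE
t=4: input=1 -> V=8
t=5: input=0 -> V=4
t=6: input=1 -> V=10
t=7: input=3 -> V=0 FIRE
t=8: input=1 -> V=8
t=9: input=1 -> V=12
t=10: input=1 -> V=15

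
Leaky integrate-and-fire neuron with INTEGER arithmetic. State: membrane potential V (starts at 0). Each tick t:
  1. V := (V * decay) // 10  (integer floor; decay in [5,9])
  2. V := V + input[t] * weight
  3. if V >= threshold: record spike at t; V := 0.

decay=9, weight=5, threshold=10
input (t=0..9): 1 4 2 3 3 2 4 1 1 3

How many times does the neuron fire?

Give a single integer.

t=0: input=1 -> V=5
t=1: input=4 -> V=0 FIRE
t=2: input=2 -> V=0 FIRE
t=3: input=3 -> V=0 FIRE
t=4: input=3 -> V=0 FIRE
t=5: input=2 -> V=0 FIRE
t=6: input=4 -> V=0 FIRE
t=7: input=1 -> V=5
t=8: input=1 -> V=9
t=9: input=3 -> V=0 FIRE

Answer: 7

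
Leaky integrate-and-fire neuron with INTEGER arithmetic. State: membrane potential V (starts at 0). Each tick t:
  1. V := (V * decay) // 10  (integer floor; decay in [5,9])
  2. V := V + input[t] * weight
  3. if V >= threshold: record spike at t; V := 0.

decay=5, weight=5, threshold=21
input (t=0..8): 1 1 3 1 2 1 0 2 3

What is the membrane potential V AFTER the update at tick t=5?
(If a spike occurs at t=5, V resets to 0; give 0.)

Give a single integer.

t=0: input=1 -> V=5
t=1: input=1 -> V=7
t=2: input=3 -> V=18
t=3: input=1 -> V=14
t=4: input=2 -> V=17
t=5: input=1 -> V=13
t=6: input=0 -> V=6
t=7: input=2 -> V=13
t=8: input=3 -> V=0 FIRE

Answer: 13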